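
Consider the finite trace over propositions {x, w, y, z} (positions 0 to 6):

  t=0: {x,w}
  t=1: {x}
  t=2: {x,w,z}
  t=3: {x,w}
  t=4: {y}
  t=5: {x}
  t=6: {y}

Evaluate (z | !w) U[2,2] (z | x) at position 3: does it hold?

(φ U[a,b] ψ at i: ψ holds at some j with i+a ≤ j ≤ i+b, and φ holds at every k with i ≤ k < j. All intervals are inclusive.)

False

Need some j in [5,5] with (z | x), and (z | !w) at every k in [3,j-1].
  j=5: (z | x) holds, but (z | !w) fails at k=3 → not this j.
No j in the window works → until fails.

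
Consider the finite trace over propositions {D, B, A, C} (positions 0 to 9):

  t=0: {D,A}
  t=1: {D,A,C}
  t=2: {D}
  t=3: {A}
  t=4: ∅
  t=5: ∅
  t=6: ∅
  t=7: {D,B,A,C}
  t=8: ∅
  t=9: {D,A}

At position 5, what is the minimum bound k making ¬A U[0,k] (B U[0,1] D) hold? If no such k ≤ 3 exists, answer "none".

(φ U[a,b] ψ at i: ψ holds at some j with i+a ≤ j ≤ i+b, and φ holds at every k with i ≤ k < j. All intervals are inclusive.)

Need earliest j ≥ 5 with (B U[0,1] D), and ¬A at every k in [5,j-1].
  j=5: rhs fails.
  j=6: rhs fails.
  j=7: rhs holds; lhs holds on [5,6]. k = 2.

2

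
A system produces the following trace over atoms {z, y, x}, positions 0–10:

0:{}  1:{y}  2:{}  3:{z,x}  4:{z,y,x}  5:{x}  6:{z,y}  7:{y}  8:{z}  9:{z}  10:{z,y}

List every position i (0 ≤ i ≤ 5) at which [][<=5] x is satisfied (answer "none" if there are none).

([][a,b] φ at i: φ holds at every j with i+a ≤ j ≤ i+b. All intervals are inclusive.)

Evaluate at each i in [0,5]:
  i=0: ✗ (fails at j=0)
  i=1: ✗ (fails at j=1)
  i=2: ✗ (fails at j=2)
  i=3: ✗ (fails at j=6)
  i=4: ✗ (fails at j=6)
  i=5: ✗ (fails at j=6)

none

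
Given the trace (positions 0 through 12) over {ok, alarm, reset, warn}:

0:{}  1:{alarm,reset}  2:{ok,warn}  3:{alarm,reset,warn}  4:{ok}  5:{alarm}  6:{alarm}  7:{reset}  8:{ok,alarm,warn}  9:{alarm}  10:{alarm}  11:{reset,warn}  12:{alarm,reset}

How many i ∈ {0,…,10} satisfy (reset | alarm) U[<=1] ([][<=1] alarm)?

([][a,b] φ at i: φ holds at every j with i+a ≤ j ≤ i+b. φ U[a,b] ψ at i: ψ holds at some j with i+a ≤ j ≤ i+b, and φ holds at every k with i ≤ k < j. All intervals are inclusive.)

4

Evaluate at each i in [0,10]:
  i=0: ✗ (no rhs in [0,1])
  i=1: ✗ (no rhs in [1,2])
  i=2: ✗ (no rhs in [2,3])
  i=3: ✗ (no rhs in [3,4])
  i=4: ✗ (lhs fails at k=4 before rhs at j=5)
  i=5: ✓ (rhs at j=5)
  i=6: ✗ (no rhs in [6,7])
  i=7: ✓ (rhs at j=8; lhs holds on [7,7])
  i=8: ✓ (rhs at j=8)
  i=9: ✓ (rhs at j=9)
  i=10: ✗ (no rhs in [10,11])
Positions where it holds: {5, 7, 8, 9} → 4.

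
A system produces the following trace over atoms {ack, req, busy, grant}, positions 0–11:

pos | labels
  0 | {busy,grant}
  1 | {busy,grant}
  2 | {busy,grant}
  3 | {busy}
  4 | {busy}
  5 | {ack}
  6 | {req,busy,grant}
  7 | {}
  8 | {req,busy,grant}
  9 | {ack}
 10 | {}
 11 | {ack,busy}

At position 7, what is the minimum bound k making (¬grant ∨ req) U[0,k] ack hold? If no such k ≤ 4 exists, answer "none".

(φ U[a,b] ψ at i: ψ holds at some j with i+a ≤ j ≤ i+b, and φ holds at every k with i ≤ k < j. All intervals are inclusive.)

2

Need earliest j ≥ 7 with ack, and (¬grant ∨ req) at every k in [7,j-1].
  j=7: rhs fails.
  j=8: rhs fails.
  j=9: rhs holds; lhs holds on [7,8]. k = 2.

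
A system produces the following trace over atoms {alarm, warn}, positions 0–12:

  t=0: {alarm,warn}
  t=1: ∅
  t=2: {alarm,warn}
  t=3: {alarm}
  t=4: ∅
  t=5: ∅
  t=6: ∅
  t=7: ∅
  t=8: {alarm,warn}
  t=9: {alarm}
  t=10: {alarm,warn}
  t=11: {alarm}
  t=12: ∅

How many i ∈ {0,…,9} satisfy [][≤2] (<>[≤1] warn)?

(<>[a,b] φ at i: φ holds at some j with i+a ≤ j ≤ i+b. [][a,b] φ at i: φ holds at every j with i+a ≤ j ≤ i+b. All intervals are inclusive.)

Evaluate at each i in [0,9]:
  i=0: ✓ (all of [0,2])
  i=1: ✗ (fails at j=3)
  i=2: ✗ (fails at j=3)
  i=3: ✗ (fails at j=3)
  i=4: ✗ (fails at j=4)
  i=5: ✗ (fails at j=5)
  i=6: ✗ (fails at j=6)
  i=7: ✓ (all of [7,9])
  i=8: ✓ (all of [8,10])
  i=9: ✗ (fails at j=11)
Positions where it holds: {0, 7, 8} → 3.

3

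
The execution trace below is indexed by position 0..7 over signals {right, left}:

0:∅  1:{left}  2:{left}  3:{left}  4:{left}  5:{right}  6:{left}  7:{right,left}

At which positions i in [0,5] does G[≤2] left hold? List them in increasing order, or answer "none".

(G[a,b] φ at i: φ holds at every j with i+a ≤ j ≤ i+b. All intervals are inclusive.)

1, 2

Evaluate at each i in [0,5]:
  i=0: ✗ (fails at j=0)
  i=1: ✓ (all of [1,3])
  i=2: ✓ (all of [2,4])
  i=3: ✗ (fails at j=5)
  i=4: ✗ (fails at j=5)
  i=5: ✗ (fails at j=5)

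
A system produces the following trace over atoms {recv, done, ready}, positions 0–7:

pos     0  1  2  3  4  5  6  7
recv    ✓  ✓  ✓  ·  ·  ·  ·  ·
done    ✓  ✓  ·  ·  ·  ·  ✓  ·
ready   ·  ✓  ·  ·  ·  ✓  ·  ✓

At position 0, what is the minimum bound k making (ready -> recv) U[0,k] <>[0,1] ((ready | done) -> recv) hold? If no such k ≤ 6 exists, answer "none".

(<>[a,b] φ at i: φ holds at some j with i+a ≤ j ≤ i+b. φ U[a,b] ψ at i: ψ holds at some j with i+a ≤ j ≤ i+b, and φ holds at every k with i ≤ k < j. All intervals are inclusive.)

Need earliest j ≥ 0 with <>[0,1] ((ready | done) -> recv), and (ready -> recv) at every k in [0,j-1].
  j=0: rhs holds (empty prefix). k = 0.

0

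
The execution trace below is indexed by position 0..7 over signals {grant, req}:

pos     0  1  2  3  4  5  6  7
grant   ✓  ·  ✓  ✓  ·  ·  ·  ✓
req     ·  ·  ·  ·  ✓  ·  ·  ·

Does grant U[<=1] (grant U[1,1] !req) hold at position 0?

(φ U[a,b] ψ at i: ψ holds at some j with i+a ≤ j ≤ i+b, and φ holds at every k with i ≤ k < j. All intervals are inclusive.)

Need some j in [0,1] with (grant U[1,1] !req), and grant at every k in [0,j-1].
  j=0: (grant U[1,1] !req) holds; no prefix to check → satisfied.

Holds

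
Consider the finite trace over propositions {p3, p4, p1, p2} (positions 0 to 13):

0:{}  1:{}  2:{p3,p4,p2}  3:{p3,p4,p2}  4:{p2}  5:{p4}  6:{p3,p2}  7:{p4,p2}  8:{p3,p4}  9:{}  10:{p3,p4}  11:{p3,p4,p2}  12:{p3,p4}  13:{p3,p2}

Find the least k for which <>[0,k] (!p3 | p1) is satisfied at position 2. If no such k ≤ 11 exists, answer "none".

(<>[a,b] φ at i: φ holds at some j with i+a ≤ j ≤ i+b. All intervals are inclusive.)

Scan j = 2,3,… for (!p3 | p1):
  j=2: fails
  j=3: fails
  j=4: holds
First hit at j=4, so smallest k = 4-2 = 2.

2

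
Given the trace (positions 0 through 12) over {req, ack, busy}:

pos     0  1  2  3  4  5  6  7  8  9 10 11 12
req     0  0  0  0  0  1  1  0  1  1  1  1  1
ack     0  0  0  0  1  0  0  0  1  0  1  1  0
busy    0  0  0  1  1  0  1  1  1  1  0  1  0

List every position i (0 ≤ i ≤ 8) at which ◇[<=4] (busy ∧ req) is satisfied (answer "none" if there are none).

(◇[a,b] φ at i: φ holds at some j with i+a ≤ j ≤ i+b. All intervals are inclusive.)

2, 3, 4, 5, 6, 7, 8

Evaluate at each i in [0,8]:
  i=0: ✗ (none in [0,4])
  i=1: ✗ (none in [1,5])
  i=2: ✓ (witness j=6)
  i=3: ✓ (witness j=6)
  i=4: ✓ (witness j=6)
  i=5: ✓ (witness j=6)
  i=6: ✓ (witness j=6)
  i=7: ✓ (witness j=8)
  i=8: ✓ (witness j=8)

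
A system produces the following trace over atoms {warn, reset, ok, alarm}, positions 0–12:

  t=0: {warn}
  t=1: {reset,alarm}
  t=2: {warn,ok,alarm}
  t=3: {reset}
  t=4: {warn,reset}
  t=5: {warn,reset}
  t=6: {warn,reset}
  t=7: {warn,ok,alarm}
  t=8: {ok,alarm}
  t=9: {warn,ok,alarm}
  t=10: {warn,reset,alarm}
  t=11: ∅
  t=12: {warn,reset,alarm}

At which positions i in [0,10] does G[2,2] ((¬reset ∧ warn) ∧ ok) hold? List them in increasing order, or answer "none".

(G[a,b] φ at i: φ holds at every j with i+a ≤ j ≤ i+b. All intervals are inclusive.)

Evaluate at each i in [0,10]:
  i=0: ✓ (all of [2,2])
  i=1: ✗ (fails at j=3)
  i=2: ✗ (fails at j=4)
  i=3: ✗ (fails at j=5)
  i=4: ✗ (fails at j=6)
  i=5: ✓ (all of [7,7])
  i=6: ✗ (fails at j=8)
  i=7: ✓ (all of [9,9])
  i=8: ✗ (fails at j=10)
  i=9: ✗ (fails at j=11)
  i=10: ✗ (fails at j=12)

0, 5, 7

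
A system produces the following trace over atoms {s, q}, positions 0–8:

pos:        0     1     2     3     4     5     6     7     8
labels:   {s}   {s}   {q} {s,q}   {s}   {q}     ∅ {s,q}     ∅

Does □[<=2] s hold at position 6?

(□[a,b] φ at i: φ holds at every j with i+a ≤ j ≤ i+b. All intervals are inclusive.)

Check s at every j in [6,8]:
  j=6: false
  j=7: true
  j=8: false
Fails at j=6 → formula fails.

Does not hold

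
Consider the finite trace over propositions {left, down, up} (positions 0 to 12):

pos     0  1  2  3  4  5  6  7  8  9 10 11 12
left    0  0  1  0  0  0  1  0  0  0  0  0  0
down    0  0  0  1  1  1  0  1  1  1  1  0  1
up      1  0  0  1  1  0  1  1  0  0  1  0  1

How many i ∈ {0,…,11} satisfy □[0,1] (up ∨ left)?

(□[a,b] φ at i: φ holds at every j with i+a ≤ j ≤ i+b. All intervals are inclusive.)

3

Evaluate at each i in [0,11]:
  i=0: ✗ (fails at j=1)
  i=1: ✗ (fails at j=1)
  i=2: ✓ (all of [2,3])
  i=3: ✓ (all of [3,4])
  i=4: ✗ (fails at j=5)
  i=5: ✗ (fails at j=5)
  i=6: ✓ (all of [6,7])
  i=7: ✗ (fails at j=8)
  i=8: ✗ (fails at j=8)
  i=9: ✗ (fails at j=9)
  i=10: ✗ (fails at j=11)
  i=11: ✗ (fails at j=11)
Positions where it holds: {2, 3, 6} → 3.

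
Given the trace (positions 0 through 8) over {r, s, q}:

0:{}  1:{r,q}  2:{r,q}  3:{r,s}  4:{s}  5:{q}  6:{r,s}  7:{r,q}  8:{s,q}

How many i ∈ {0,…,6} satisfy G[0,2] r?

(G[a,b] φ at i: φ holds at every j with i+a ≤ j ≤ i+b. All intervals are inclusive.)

Evaluate at each i in [0,6]:
  i=0: ✗ (fails at j=0)
  i=1: ✓ (all of [1,3])
  i=2: ✗ (fails at j=4)
  i=3: ✗ (fails at j=4)
  i=4: ✗ (fails at j=4)
  i=5: ✗ (fails at j=5)
  i=6: ✗ (fails at j=8)
Positions where it holds: {1} → 1.

1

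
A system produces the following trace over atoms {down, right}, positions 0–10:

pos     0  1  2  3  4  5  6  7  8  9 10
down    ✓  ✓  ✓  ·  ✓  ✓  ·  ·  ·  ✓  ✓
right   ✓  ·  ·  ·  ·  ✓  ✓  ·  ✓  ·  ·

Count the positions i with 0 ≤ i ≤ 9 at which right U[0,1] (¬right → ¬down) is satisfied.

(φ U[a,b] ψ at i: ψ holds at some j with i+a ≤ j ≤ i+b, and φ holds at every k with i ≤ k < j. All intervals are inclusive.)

6

Evaluate at each i in [0,9]:
  i=0: ✓ (rhs at j=0)
  i=1: ✗ (no rhs in [1,2])
  i=2: ✗ (lhs fails at k=2 before rhs at j=3)
  i=3: ✓ (rhs at j=3)
  i=4: ✗ (lhs fails at k=4 before rhs at j=5)
  i=5: ✓ (rhs at j=5)
  i=6: ✓ (rhs at j=6)
  i=7: ✓ (rhs at j=7)
  i=8: ✓ (rhs at j=8)
  i=9: ✗ (no rhs in [9,10])
Positions where it holds: {0, 3, 5, 6, 7, 8} → 6.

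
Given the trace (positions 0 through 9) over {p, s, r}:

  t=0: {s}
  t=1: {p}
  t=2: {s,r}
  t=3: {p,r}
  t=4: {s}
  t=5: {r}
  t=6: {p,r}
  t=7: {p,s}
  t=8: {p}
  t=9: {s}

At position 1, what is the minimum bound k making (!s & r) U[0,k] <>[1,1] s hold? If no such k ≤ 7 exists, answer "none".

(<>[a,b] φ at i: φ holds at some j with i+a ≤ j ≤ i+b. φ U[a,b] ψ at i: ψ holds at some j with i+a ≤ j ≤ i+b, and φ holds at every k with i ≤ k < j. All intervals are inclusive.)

0

Need earliest j ≥ 1 with <>[1,1] s, and (!s & r) at every k in [1,j-1].
  j=1: rhs holds (empty prefix). k = 0.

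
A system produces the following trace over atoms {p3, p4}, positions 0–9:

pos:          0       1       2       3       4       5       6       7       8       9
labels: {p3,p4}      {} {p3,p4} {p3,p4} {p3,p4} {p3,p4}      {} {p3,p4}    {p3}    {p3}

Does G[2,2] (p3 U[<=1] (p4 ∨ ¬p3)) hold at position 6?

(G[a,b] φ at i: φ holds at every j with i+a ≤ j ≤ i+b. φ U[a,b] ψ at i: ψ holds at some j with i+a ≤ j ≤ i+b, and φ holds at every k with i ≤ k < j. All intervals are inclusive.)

Check (p3 U[<=1] (p4 ∨ ¬p3)) at every j in [8,8]:
  j=8: fails
Fails at j=8 → formula fails.

False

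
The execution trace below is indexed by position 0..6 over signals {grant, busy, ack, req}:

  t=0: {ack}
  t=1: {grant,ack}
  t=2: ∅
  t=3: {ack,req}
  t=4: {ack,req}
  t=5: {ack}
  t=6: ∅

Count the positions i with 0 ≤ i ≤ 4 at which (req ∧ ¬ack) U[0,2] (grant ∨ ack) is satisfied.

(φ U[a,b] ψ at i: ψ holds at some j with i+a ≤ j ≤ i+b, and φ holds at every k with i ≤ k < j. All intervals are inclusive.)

Evaluate at each i in [0,4]:
  i=0: ✓ (rhs at j=0)
  i=1: ✓ (rhs at j=1)
  i=2: ✗ (lhs fails at k=2 before rhs at j=3)
  i=3: ✓ (rhs at j=3)
  i=4: ✓ (rhs at j=4)
Positions where it holds: {0, 1, 3, 4} → 4.

4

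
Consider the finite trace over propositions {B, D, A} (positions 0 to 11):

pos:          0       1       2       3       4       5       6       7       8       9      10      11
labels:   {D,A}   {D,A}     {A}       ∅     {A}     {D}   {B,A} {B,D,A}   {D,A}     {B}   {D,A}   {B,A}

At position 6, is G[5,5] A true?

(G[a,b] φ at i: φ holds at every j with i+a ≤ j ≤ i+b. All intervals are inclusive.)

True

Check A at every j in [11,11]:
  j=11: true
All positions satisfy it → formula holds.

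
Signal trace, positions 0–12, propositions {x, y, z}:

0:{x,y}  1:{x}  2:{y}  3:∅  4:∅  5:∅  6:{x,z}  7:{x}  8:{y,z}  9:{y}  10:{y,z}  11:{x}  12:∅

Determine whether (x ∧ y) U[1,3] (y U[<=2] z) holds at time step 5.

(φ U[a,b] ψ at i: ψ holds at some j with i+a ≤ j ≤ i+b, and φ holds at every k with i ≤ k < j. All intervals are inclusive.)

Does not hold

Need some j in [6,8] with (y U[<=2] z), and (x ∧ y) at every k in [5,j-1].
  j=6: (y U[<=2] z) holds, but (x ∧ y) fails at k=5 → not this j.
  j=7: (y U[<=2] z) — fails.
  j=8: (y U[<=2] z) holds, but (x ∧ y) fails at k=5 → not this j.
No j in the window works → until fails.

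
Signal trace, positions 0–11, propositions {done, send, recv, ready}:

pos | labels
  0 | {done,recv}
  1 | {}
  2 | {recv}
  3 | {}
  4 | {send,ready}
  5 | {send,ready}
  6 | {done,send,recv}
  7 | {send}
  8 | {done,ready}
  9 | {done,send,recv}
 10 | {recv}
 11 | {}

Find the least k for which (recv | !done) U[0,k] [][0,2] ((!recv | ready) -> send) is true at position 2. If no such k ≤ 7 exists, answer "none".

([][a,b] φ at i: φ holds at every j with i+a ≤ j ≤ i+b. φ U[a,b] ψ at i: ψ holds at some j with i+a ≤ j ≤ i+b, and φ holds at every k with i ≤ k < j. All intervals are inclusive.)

Need earliest j ≥ 2 with [][0,2] ((!recv | ready) -> send), and (recv | !done) at every k in [2,j-1].
  j=2: rhs fails.
  j=3: rhs fails.
  j=4: rhs holds; lhs holds on [2,3]. k = 2.

2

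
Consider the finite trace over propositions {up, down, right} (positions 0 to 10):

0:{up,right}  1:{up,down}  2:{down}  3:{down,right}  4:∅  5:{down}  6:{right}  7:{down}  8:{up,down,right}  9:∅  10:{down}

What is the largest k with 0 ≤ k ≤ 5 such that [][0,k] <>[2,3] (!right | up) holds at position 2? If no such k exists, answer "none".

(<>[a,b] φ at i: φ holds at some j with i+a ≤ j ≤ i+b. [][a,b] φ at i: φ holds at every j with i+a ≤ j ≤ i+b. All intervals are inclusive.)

5

<>[2,3] (!right | up) must hold from j=2 onward; find where it first fails.
  j=2: holds
  j=3: holds
  j=4: holds
  j=5: holds
  j=6: holds
  j=7: holds
Holds through j=7; largest k = 5.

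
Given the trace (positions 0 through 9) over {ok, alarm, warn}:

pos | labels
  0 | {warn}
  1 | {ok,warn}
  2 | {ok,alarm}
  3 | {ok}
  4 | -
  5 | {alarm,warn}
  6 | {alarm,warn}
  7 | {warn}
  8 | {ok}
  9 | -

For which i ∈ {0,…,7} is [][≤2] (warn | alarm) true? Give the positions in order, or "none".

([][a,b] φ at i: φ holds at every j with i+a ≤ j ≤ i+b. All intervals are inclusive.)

0, 5

Evaluate at each i in [0,7]:
  i=0: ✓ (all of [0,2])
  i=1: ✗ (fails at j=3)
  i=2: ✗ (fails at j=3)
  i=3: ✗ (fails at j=3)
  i=4: ✗ (fails at j=4)
  i=5: ✓ (all of [5,7])
  i=6: ✗ (fails at j=8)
  i=7: ✗ (fails at j=8)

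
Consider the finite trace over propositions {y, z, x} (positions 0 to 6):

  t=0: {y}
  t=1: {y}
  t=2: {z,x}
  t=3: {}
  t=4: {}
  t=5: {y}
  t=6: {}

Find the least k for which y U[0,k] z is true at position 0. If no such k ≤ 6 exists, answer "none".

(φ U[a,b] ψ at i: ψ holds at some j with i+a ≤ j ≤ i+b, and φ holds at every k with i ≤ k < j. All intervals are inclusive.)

Need earliest j ≥ 0 with z, and y at every k in [0,j-1].
  j=0: rhs fails.
  j=1: rhs fails.
  j=2: rhs holds; lhs holds on [0,1]. k = 2.

2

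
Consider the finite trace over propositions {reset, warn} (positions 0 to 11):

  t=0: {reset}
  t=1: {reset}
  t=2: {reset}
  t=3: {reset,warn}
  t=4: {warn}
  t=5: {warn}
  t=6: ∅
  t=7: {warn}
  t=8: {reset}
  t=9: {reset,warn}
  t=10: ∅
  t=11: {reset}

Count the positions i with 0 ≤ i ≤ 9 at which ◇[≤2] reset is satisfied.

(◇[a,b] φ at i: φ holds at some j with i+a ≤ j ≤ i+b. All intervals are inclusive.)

Evaluate at each i in [0,9]:
  i=0: ✓ (witness j=0)
  i=1: ✓ (witness j=1)
  i=2: ✓ (witness j=2)
  i=3: ✓ (witness j=3)
  i=4: ✗ (none in [4,6])
  i=5: ✗ (none in [5,7])
  i=6: ✓ (witness j=8)
  i=7: ✓ (witness j=8)
  i=8: ✓ (witness j=8)
  i=9: ✓ (witness j=9)
Positions where it holds: {0, 1, 2, 3, 6, 7, 8, 9} → 8.

8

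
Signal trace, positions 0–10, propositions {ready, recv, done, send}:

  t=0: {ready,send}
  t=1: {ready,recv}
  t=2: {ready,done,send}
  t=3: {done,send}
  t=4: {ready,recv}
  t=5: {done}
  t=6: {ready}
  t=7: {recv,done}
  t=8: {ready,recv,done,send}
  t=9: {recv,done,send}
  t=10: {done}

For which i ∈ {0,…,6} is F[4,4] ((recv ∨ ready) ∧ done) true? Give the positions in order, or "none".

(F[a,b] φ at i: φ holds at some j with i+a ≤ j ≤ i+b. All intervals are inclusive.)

3, 4, 5

Evaluate at each i in [0,6]:
  i=0: ✗ (none in [4,4])
  i=1: ✗ (none in [5,5])
  i=2: ✗ (none in [6,6])
  i=3: ✓ (witness j=7)
  i=4: ✓ (witness j=8)
  i=5: ✓ (witness j=9)
  i=6: ✗ (none in [10,10])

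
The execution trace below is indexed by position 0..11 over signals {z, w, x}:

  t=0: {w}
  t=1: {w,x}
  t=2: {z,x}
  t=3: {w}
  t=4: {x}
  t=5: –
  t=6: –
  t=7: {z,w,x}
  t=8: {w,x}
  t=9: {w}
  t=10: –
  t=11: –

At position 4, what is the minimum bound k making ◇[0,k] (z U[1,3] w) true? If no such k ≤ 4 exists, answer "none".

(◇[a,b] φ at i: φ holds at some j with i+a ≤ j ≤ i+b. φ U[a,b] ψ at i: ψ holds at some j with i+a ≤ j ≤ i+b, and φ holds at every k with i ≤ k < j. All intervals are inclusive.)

3

Scan j = 4,5,… for (z U[1,3] w):
  j=4: fails
  j=5: fails
  j=6: fails
  j=7: holds
First hit at j=7, so smallest k = 7-4 = 3.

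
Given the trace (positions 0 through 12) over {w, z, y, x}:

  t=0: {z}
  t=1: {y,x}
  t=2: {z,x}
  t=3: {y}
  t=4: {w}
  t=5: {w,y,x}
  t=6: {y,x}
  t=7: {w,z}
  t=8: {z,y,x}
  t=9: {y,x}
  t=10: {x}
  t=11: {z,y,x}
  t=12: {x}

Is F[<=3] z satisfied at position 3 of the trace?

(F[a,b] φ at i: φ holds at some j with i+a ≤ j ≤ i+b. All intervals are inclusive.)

No

Check z at each j in [3,6]:
  j=3: false
  j=4: false
  j=5: false
  j=6: false
No position in the window satisfies it → formula fails.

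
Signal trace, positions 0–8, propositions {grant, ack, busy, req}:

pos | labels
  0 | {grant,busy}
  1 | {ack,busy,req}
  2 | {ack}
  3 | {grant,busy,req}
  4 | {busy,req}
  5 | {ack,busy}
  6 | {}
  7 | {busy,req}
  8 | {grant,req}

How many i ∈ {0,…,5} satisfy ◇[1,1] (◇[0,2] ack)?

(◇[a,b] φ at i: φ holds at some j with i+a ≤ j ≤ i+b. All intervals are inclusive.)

Evaluate at each i in [0,5]:
  i=0: ✓ (witness j=1)
  i=1: ✓ (witness j=2)
  i=2: ✓ (witness j=3)
  i=3: ✓ (witness j=4)
  i=4: ✓ (witness j=5)
  i=5: ✗ (none in [6,6])
Positions where it holds: {0, 1, 2, 3, 4} → 5.

5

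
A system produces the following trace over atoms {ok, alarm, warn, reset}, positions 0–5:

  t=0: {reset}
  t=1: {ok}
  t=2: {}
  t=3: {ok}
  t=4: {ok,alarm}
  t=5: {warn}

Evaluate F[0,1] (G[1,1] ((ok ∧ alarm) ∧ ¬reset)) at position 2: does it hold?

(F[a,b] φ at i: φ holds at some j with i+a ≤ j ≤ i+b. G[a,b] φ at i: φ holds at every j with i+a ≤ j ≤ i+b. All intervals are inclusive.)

Check G[1,1] ((ok ∧ alarm) ∧ ¬reset) at each j in [2,3]:
  j=2: fails at 3
  j=3: holds on [4,4]
Found at j=3 → formula holds.

Yes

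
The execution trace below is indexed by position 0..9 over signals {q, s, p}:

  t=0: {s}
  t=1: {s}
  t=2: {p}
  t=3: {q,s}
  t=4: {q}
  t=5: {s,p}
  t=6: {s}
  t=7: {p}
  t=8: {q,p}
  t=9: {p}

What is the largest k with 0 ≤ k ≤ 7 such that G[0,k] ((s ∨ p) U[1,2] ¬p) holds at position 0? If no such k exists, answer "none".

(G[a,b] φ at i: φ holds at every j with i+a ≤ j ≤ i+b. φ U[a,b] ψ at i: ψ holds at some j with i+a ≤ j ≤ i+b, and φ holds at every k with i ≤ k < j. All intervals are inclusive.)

((s ∨ p) U[1,2] ¬p) must hold from j=0 onward; find where it first fails.
  j=0: holds
  j=1: holds
  j=2: holds
  j=3: holds
  j=4: fails
Holds on [0,3], so largest k = 3.

3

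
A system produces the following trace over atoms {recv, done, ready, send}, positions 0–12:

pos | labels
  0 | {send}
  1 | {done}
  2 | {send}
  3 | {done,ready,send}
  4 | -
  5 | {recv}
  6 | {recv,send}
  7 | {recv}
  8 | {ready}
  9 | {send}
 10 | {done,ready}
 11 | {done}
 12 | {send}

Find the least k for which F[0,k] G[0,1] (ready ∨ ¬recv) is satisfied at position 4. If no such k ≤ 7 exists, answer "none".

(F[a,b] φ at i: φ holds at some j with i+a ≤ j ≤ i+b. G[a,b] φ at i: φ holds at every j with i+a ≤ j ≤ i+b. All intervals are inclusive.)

Scan j = 4,5,… for G[0,1] (ready ∨ ¬recv):
  j=4: fails
  j=5: fails
  j=6: fails
  j=7: fails
  j=8: holds
First hit at j=8, so smallest k = 8-4 = 4.

4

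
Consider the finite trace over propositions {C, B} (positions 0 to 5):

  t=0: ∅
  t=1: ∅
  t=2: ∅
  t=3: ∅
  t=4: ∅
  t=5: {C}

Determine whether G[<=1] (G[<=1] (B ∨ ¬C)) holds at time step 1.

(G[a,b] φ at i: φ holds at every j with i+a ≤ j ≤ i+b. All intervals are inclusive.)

Check G[<=1] (B ∨ ¬C) at every j in [1,2]:
  j=1: holds on [1,2]
  j=2: holds on [2,3]
All positions satisfy it → formula holds.

Yes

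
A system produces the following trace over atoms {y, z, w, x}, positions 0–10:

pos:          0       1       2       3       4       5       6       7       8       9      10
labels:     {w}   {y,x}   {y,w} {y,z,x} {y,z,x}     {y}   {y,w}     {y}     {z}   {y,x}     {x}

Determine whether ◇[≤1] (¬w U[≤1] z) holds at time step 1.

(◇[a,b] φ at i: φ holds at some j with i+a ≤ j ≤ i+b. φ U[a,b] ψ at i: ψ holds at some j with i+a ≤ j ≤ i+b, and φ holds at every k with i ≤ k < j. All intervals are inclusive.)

Check (¬w U[≤1] z) at each j in [1,2]:
  j=1: fails
  j=2: fails
No position in the window satisfies it → formula fails.

No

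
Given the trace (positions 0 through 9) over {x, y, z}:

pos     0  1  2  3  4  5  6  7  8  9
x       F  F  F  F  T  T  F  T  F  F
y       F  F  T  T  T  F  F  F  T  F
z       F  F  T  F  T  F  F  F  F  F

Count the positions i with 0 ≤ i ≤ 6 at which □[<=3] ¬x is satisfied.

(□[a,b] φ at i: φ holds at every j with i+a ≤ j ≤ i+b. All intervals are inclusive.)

1

Evaluate at each i in [0,6]:
  i=0: ✓ (all of [0,3])
  i=1: ✗ (fails at j=4)
  i=2: ✗ (fails at j=4)
  i=3: ✗ (fails at j=4)
  i=4: ✗ (fails at j=4)
  i=5: ✗ (fails at j=5)
  i=6: ✗ (fails at j=7)
Positions where it holds: {0} → 1.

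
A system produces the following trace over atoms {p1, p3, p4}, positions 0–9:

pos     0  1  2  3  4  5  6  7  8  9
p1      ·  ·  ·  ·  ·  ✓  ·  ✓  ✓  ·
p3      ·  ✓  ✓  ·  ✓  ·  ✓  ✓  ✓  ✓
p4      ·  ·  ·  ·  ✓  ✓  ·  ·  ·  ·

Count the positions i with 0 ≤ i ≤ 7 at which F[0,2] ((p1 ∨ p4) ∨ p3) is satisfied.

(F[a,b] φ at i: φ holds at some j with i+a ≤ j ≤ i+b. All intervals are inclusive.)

8

Evaluate at each i in [0,7]:
  i=0: ✓ (witness j=1)
  i=1: ✓ (witness j=1)
  i=2: ✓ (witness j=2)
  i=3: ✓ (witness j=4)
  i=4: ✓ (witness j=4)
  i=5: ✓ (witness j=5)
  i=6: ✓ (witness j=6)
  i=7: ✓ (witness j=7)
Positions where it holds: {0, 1, 2, 3, 4, 5, 6, 7} → 8.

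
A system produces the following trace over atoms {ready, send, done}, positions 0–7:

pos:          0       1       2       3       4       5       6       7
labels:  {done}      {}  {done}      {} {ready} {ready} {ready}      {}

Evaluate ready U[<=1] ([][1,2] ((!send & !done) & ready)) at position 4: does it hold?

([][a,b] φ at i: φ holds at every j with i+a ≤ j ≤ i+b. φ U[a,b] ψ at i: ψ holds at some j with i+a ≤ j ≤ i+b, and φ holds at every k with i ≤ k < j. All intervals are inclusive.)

Need some j in [4,5] with [][1,2] ((!send & !done) & ready), and ready at every k in [4,j-1].
  j=4: [][1,2] ((!send & !done) & ready) holds; no prefix to check → satisfied.

Holds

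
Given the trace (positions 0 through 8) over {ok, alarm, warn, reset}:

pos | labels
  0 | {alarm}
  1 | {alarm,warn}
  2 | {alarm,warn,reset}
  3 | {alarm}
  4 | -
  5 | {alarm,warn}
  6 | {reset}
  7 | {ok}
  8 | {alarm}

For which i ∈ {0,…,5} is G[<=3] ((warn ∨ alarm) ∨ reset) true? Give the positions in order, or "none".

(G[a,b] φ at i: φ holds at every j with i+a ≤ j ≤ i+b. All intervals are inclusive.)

0

Evaluate at each i in [0,5]:
  i=0: ✓ (all of [0,3])
  i=1: ✗ (fails at j=4)
  i=2: ✗ (fails at j=4)
  i=3: ✗ (fails at j=4)
  i=4: ✗ (fails at j=4)
  i=5: ✗ (fails at j=7)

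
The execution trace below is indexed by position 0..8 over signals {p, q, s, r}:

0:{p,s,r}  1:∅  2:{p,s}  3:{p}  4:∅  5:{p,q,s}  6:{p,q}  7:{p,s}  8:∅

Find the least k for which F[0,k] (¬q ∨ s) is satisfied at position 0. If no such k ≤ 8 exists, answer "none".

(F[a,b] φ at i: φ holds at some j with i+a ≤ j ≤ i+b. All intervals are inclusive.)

Scan j = 0,1,… for (¬q ∨ s):
  j=0: holds
First hit at j=0, so smallest k = 0-0 = 0.

0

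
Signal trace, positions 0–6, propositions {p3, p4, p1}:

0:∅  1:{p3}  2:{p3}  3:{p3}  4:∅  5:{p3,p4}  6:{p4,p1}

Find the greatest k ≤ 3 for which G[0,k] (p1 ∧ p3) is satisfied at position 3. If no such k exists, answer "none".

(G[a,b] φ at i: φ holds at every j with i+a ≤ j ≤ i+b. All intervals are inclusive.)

none

(p1 ∧ p3) must hold from j=3 onward; find where it first fails.
  j=3: fails → no k works.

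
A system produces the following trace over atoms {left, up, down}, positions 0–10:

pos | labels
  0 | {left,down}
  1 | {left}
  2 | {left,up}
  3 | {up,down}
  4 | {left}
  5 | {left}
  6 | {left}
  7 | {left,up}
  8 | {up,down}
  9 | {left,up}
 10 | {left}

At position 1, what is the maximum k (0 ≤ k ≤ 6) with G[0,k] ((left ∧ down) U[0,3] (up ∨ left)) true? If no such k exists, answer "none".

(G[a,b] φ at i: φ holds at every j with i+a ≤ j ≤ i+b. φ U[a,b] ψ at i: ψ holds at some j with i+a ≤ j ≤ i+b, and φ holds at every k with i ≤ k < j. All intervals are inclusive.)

((left ∧ down) U[0,3] (up ∨ left)) must hold from j=1 onward; find where it first fails.
  j=1: holds
  j=2: holds
  j=3: holds
  j=4: holds
  j=5: holds
  j=6: holds
  j=7: holds
Holds through j=7; largest k = 6.

6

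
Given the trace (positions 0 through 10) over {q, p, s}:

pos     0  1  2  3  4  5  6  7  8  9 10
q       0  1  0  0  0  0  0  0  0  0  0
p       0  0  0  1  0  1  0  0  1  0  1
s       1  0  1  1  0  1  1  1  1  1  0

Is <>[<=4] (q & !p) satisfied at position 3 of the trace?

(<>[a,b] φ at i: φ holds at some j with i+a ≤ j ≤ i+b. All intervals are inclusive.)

Check (q & !p) at each j in [3,7]:
  j=3: false
  j=4: false
  j=5: false
  j=6: false
  j=7: false
No position in the window satisfies it → formula fails.

False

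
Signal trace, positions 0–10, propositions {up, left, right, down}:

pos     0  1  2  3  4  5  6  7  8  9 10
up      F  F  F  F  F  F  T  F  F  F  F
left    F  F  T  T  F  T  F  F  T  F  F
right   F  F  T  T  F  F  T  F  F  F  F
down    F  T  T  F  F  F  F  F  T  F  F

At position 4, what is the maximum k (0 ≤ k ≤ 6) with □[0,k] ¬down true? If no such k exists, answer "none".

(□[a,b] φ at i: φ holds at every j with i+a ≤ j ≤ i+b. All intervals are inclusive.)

3

¬down must hold from j=4 onward; find where it first fails.
  j=4: holds
  j=5: holds
  j=6: holds
  j=7: holds
  j=8: fails
Holds on [4,7], so largest k = 3.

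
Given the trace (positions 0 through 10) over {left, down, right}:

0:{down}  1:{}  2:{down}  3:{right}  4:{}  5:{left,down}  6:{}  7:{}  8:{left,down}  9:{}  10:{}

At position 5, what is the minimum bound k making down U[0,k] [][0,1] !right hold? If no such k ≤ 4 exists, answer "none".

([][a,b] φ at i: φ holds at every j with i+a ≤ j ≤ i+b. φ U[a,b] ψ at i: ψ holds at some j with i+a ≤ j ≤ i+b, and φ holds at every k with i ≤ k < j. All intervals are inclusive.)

0

Need earliest j ≥ 5 with [][0,1] !right, and down at every k in [5,j-1].
  j=5: rhs holds (empty prefix). k = 0.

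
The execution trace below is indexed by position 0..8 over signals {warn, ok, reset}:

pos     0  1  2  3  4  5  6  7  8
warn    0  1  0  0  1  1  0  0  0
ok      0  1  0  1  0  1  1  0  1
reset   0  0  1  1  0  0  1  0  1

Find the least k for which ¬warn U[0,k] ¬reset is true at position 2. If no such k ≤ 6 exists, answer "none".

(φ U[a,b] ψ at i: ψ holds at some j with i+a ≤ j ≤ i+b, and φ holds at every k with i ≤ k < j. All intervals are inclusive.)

2

Need earliest j ≥ 2 with ¬reset, and ¬warn at every k in [2,j-1].
  j=2: rhs fails.
  j=3: rhs fails.
  j=4: rhs holds; lhs holds on [2,3]. k = 2.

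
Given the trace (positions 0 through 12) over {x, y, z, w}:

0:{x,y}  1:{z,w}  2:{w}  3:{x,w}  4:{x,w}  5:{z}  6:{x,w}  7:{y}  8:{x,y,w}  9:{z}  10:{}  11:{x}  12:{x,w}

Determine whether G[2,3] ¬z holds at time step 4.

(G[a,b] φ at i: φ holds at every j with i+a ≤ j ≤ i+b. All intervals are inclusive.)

Holds

Check ¬z at every j in [6,7]:
  j=6: true
  j=7: true
All positions satisfy it → formula holds.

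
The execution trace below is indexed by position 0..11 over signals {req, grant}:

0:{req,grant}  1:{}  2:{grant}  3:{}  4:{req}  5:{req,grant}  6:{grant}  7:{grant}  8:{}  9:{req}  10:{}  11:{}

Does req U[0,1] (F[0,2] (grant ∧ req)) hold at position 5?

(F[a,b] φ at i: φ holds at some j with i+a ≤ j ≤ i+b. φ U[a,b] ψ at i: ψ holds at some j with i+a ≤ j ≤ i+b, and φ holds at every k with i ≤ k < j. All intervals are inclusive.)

Need some j in [5,6] with F[0,2] (grant ∧ req), and req at every k in [5,j-1].
  j=5: F[0,2] (grant ∧ req) holds; no prefix to check → satisfied.

Holds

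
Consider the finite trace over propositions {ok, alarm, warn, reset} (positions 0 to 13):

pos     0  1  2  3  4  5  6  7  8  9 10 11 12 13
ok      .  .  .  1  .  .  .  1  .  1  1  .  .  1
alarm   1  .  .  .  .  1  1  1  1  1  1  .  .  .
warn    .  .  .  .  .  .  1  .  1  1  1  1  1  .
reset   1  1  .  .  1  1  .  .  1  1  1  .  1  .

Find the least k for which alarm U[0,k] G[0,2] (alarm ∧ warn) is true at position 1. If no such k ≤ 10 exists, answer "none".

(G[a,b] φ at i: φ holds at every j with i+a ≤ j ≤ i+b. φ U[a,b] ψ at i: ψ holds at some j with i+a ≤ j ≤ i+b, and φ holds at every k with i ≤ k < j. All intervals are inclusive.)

none

Need earliest j ≥ 1 with G[0,2] (alarm ∧ warn), and alarm at every k in [1,j-1].
  j=1: rhs fails.
  j=2: rhs fails.
  j=3: rhs fails.
  j=4: rhs fails.
  j=5: rhs fails.
  j=6: rhs fails.
  j=7: rhs fails.
  j=8: rhs holds but lhs fails at k=1.
  j=9: rhs fails.
  j=10: rhs fails.
  j=11: rhs fails.
No witness within the range → none.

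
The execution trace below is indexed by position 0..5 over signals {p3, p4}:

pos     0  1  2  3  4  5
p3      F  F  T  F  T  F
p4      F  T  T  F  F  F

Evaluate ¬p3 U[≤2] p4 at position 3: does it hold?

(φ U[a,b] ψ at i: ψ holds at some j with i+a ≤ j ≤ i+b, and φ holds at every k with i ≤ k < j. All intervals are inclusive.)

Need some j in [3,5] with p4, and ¬p3 at every k in [3,j-1].
  j=3: p4 false.
  j=4: p4 false.
  j=5: p4 false.
No j in the window works → until fails.

No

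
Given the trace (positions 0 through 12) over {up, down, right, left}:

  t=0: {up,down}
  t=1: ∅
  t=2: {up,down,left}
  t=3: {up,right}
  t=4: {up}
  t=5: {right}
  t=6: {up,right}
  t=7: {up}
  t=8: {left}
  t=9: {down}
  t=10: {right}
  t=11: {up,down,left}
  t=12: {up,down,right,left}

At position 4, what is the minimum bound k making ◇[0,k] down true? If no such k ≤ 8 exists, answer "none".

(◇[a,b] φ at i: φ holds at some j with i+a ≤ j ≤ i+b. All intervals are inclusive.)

Scan j = 4,5,… for down:
  j=4: fails
  j=5: fails
  j=6: fails
  j=7: fails
  j=8: fails
  j=9: holds
First hit at j=9, so smallest k = 9-4 = 5.

5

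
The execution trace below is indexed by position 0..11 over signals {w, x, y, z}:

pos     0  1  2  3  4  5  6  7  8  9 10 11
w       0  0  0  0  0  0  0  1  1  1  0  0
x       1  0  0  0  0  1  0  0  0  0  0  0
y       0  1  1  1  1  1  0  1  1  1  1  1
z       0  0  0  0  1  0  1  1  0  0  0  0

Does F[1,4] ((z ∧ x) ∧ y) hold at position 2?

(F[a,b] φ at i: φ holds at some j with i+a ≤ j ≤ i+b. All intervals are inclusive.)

Check ((z ∧ x) ∧ y) at each j in [3,6]:
  j=3: false
  j=4: false
  j=5: false
  j=6: false
No position in the window satisfies it → formula fails.

No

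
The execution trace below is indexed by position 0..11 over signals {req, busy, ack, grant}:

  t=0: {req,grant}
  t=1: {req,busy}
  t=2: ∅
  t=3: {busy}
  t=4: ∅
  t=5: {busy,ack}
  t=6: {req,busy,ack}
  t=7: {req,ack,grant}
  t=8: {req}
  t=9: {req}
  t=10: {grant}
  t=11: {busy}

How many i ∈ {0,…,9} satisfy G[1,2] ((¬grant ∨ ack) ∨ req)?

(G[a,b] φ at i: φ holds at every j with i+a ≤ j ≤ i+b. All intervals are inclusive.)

8

Evaluate at each i in [0,9]:
  i=0: ✓ (all of [1,2])
  i=1: ✓ (all of [2,3])
  i=2: ✓ (all of [3,4])
  i=3: ✓ (all of [4,5])
  i=4: ✓ (all of [5,6])
  i=5: ✓ (all of [6,7])
  i=6: ✓ (all of [7,8])
  i=7: ✓ (all of [8,9])
  i=8: ✗ (fails at j=10)
  i=9: ✗ (fails at j=10)
Positions where it holds: {0, 1, 2, 3, 4, 5, 6, 7} → 8.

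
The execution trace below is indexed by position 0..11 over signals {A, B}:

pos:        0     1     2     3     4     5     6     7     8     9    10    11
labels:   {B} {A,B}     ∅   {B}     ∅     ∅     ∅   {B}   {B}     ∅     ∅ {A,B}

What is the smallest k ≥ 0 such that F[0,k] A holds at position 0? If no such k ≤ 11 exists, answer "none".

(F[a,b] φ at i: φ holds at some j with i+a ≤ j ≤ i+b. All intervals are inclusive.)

1

Scan j = 0,1,… for A:
  j=0: fails
  j=1: holds
First hit at j=1, so smallest k = 1-0 = 1.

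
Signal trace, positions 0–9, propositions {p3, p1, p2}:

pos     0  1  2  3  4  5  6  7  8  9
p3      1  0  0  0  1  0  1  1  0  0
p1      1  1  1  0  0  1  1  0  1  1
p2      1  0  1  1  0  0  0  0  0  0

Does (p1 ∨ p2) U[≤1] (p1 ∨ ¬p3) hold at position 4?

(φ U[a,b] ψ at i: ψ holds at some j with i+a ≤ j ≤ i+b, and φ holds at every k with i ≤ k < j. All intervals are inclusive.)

Need some j in [4,5] with (p1 ∨ ¬p3), and (p1 ∨ p2) at every k in [4,j-1].
  j=4: (p1 ∨ ¬p3) false.
  j=5: (p1 ∨ ¬p3) holds, but (p1 ∨ p2) fails at k=4 → not this j.
No j in the window works → until fails.

False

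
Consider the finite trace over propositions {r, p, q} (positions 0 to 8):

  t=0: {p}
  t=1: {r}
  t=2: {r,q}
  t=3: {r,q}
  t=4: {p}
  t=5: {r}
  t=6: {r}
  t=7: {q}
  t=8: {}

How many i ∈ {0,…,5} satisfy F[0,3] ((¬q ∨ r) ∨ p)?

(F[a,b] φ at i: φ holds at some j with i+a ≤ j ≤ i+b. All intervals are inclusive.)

6

Evaluate at each i in [0,5]:
  i=0: ✓ (witness j=0)
  i=1: ✓ (witness j=1)
  i=2: ✓ (witness j=2)
  i=3: ✓ (witness j=3)
  i=4: ✓ (witness j=4)
  i=5: ✓ (witness j=5)
Positions where it holds: {0, 1, 2, 3, 4, 5} → 6.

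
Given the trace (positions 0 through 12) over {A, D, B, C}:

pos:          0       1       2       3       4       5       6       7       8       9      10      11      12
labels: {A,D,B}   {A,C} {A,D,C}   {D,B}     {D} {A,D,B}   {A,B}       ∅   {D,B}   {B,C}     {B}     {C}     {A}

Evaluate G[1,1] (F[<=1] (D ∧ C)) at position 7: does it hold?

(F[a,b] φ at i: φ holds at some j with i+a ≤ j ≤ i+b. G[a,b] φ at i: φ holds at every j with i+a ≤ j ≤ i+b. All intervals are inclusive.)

Check F[<=1] (D ∧ C) at every j in [8,8]:
  j=8: fails (none in [8,9])
Fails at j=8 → formula fails.

No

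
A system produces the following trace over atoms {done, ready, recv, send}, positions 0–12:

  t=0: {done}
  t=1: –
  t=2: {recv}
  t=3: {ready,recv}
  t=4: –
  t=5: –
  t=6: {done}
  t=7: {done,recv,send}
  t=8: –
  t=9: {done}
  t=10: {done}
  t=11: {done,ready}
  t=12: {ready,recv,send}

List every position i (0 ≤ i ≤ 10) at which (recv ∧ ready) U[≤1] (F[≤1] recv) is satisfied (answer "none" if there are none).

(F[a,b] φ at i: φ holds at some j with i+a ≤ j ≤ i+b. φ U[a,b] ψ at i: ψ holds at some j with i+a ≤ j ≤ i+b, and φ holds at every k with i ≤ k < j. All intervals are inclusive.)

Evaluate at each i in [0,10]:
  i=0: ✗ (lhs fails at k=0 before rhs at j=1)
  i=1: ✓ (rhs at j=1)
  i=2: ✓ (rhs at j=2)
  i=3: ✓ (rhs at j=3)
  i=4: ✗ (no rhs in [4,5])
  i=5: ✗ (lhs fails at k=5 before rhs at j=6)
  i=6: ✓ (rhs at j=6)
  i=7: ✓ (rhs at j=7)
  i=8: ✗ (no rhs in [8,9])
  i=9: ✗ (no rhs in [9,10])
  i=10: ✗ (lhs fails at k=10 before rhs at j=11)

1, 2, 3, 6, 7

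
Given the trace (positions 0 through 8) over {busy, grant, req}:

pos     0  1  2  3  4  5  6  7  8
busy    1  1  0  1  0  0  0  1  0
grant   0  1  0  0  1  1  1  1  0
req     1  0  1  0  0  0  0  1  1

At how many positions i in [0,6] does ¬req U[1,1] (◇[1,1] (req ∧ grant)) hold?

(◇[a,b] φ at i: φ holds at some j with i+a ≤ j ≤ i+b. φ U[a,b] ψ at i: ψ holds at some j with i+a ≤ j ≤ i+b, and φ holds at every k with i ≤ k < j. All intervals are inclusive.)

Evaluate at each i in [0,6]:
  i=0: ✗ (no rhs in [1,1])
  i=1: ✗ (no rhs in [2,2])
  i=2: ✗ (no rhs in [3,3])
  i=3: ✗ (no rhs in [4,4])
  i=4: ✗ (no rhs in [5,5])
  i=5: ✓ (rhs at j=6; lhs holds on [5,5])
  i=6: ✗ (no rhs in [7,7])
Positions where it holds: {5} → 1.

1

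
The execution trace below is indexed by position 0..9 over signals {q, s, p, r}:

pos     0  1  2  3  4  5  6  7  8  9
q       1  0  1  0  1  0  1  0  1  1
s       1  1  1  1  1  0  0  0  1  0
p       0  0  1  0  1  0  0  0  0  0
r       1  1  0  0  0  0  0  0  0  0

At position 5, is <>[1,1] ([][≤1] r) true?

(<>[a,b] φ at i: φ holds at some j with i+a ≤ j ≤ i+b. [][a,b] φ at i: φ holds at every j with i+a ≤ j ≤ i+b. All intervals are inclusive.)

Does not hold

Check [][≤1] r at each j in [6,6]:
  j=6: fails at 6
No position in the window satisfies it → formula fails.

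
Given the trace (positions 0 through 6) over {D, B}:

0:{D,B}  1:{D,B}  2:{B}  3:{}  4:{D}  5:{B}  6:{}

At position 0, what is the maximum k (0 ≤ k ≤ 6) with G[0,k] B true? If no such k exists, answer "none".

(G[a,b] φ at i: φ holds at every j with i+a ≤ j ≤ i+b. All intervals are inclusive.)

B must hold from j=0 onward; find where it first fails.
  j=0: holds
  j=1: holds
  j=2: holds
  j=3: fails
Holds on [0,2], so largest k = 2.

2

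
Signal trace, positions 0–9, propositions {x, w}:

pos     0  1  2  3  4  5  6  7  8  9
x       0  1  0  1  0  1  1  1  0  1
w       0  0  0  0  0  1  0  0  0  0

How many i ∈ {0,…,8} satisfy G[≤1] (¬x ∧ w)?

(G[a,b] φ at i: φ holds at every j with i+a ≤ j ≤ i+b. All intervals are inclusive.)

Evaluate at each i in [0,8]:
  i=0: ✗ (fails at j=0)
  i=1: ✗ (fails at j=1)
  i=2: ✗ (fails at j=2)
  i=3: ✗ (fails at j=3)
  i=4: ✗ (fails at j=4)
  i=5: ✗ (fails at j=5)
  i=6: ✗ (fails at j=6)
  i=7: ✗ (fails at j=7)
  i=8: ✗ (fails at j=8)
Positions where it holds: {} → 0.

0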